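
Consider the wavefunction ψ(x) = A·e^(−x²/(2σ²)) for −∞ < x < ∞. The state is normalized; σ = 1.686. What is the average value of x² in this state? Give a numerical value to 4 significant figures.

By definition ⟨x²⟩ = ∫ x^2 |ψ(x)|² dx.
Using the Gaussian integral ∫_{−∞}^{∞} e^(−αx²) dx = √(π/α), evaluating both integrals, ⟨x²⟩ = σ^2/2.
With σ = 1.686, ⟨x^2⟩ = 1.4213.

⟨x^2⟩ ≈ 1.421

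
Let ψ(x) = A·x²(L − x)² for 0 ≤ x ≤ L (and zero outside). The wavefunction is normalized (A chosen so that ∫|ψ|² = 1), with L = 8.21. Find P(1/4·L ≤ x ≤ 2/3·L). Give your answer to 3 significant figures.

P = ∫_{1/4·L}^{2/3·L} |ψ(x)|² dx.
The normalization integral ∫|ψ|²dx over the whole domain equals L^9/630·A², and A² cancels in the ratio.
Let u = x/L; then A² and the length scale cancel, so P = ∫_{1/4}^{2/3} u^4·(1 - u)^4 du ÷ ∫_{0}^{1} u^4·(1 - u)^4 du.
With ∫ u^4·(1 - u)^4 du = u^5·(70·u^4 - 315·u^3 + 540·u^2 - 420·u + 126)/630 + C, the region integral is ≈ 0.0012797 and the full one is 1/630.
The result is P = 0.8062.

P ≈ 0.806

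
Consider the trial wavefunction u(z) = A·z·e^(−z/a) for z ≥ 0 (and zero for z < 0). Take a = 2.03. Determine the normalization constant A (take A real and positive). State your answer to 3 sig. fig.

A ≈ 0.691

The normalization condition is ∫|u|² dz = 1 from 0 to ∞.
∫|u|² dz = A²·(a^3/4).
So A² = (a^3/4)^(−1).
With a = 2.03: A² = 0.4782 and A = 0.6915.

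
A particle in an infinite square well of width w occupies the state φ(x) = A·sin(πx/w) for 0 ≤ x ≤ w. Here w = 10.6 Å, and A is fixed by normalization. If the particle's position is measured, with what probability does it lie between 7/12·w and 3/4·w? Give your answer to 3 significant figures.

P = ∫_{7/12·w}^{3/4·w} |φ(x)|² dx.
The normalization integral ∫|φ|²dx over the whole domain equals w/2·A², and A² cancels in the ratio.
Substituting u = x/w, A² and the length scale cancel in the ratio: P = ∫_{7/12}^{3/4} sin(π·u)^2 du / ∫_{0}^{1} sin(π·u)^2 du.
With ∫ sin(π·u)^2 du = u/2 - sin(2·π·u)/(4·π) + C, the region integral is 1/(8·π) + 1/12 and the full one is 1/2.
The result is P = (3 + 2·π)/(12·π).

P ≈ 0.246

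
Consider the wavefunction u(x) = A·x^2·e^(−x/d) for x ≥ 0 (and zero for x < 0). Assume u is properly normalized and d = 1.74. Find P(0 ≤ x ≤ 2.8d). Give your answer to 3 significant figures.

The probability is P = ∫ |u|² dx over [0, 2.8d].
Since A² = 1/(3·d^5/4), this is the region integral divided by the full normalization integral.
Substituting t = x/d, A² and the length scale cancel in the ratio: P = ∫_{0}^{2.8} t^4·e^(-2·t) dt / ∫_{0}^{∞} t^4·e^(-2·t) dt.
Using ∫ t^4·e^(-2·t) dt = -(t^4/2 + t^3 + 3·t^2/2 + 3·t/2 + 3/4)·e^(-2·t), the numerator is ≈ 0.49339 and the denominator is 3/4.
The result is P = 0.6578.

P ≈ 0.658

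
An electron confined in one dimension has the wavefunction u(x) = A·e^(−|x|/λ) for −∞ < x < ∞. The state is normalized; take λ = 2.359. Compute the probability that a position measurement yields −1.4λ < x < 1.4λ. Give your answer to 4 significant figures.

P ≈ 0.9392

P = ∫_{−1.4λ}^{1.4λ} |u(x)|² dx.
With A² fixed by ∫|u|² = 1, i.e. A² = (λ)^(−1), substitute and integrate.
Both integrals are even about x = 0, so only the x ≥ 0 halves are needed (the factors of 2 cancel). Let t = x/λ; then A² and the length scale cancel, so P = ∫_{0}^{1.4} e^(-2·t) dt ÷ ∫_{0}^{∞} e^(-2·t) dt.
An antiderivative of e^(-2·t) is -e^(-2·t)/2; evaluating from 0 to 1.4 gives 1/2 - e^(-14/5)/2, while the full integral is 1/2.
This works out to P = 0.93919.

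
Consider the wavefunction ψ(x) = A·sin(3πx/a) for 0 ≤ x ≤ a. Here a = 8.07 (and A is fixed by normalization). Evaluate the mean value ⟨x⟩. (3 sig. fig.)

By definition ⟨x⟩ = ∫ x |ψ(x)|² dx.
Since the A² factors cancel between numerator and denominator, ⟨x⟩ = a/2.
With a = 8.07, ⟨x⟩ = 4.035.

⟨x⟩ ≈ 4.04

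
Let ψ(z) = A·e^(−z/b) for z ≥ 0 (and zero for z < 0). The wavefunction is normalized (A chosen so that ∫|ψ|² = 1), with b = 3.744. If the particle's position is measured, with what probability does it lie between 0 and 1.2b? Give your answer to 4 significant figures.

P = ∫_{0}^{1.2b} |ψ(z)|² dz.
With A² fixed by ∫|ψ|² = 1, i.e. A² = (b/2)^(−1), substitute and integrate.
Substituting u = z/b, A² and the length scale cancel in the ratio: P = ∫_{0}^{1.2} e^(-2·u) du / ∫_{0}^{∞} e^(-2·u) du.
With ∫ e^(-2·u) du = -e^(-2·u)/2 + C, the region integral is 1/2 - e^(-12/5)/2 and the full one is 1/2.
This works out to P = 0.90928.

P ≈ 0.9093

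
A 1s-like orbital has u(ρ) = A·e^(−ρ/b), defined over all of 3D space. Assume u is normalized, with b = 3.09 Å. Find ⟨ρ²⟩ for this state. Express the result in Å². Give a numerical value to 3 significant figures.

The expectation value is the |u|²-weighted average of ρ^2: ∫ ρ^2|u|² 4πρ² dρ.
Evaluating both integrals, ⟨ρ²⟩ = 3·b^2.
Putting b = 3.09 gives 28.64.

⟨ρ^2⟩ ≈ 28.6 Å^2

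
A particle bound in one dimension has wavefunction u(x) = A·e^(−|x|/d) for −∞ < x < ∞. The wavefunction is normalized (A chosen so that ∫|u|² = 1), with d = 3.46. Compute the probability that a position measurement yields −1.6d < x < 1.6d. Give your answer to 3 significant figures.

P ≈ 0.959

The probability is P = ∫ |u|² dx over [−1.6d, 1.6d].
The normalization integral ∫|u|²dx over the whole domain equals d·A², and A² cancels in the ratio.
Both integrals are even about x = 0, so only the x ≥ 0 halves are needed (the factors of 2 cancel). In terms of t = x/d (A² and the length scale cancel between numerator and denominator), P = [∫_{0}^{1.6} e^(-2·t) dt] / [∫_{0}^{∞} e^(-2·t) dt].
With ∫ e^(-2·t) dt = -e^(-2·t)/2 + C, the region integral is 1/2 - e^(-16/5)/2 and the full one is 1/2.
Taking the ratio, P = 0.9592.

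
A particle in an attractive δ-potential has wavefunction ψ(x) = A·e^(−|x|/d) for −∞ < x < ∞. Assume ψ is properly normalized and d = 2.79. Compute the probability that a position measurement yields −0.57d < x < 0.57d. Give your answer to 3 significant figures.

P ≈ 0.680

P = ∫_{−0.57d}^{0.57d} |ψ(x)|² dx.
The normalization integral ∫|ψ|²dx over the whole domain equals d·A², and A² cancels in the ratio.
By symmetry take twice the x ≥ 0 contribution in numerator and denominator; the 2's cancel. Let u = x/d; then A² and the length scale cancel, so P = ∫_{0}^{0.57} e^(-2·u) du ÷ ∫_{0}^{∞} e^(-2·u) du.
With ∫ e^(-2·u) du = -e^(-2·u)/2 + C, the region integral is 1/2 - e^(-57/50)/2 and the full one is 1/2.
This works out to P = 0.6802.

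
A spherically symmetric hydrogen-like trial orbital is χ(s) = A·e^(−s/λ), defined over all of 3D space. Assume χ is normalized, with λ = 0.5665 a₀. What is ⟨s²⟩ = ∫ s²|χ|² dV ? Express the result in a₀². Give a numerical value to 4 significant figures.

By definition ⟨s²⟩ = ∫ s^2 |χ(s)|² 4πs² ds.
Using ∫₀^∞ sⁿ e^(−αs) ds = n!/αⁿ⁺¹, since the A² factors cancel between numerator and denominator, ⟨s²⟩ = 3·λ^2.
With λ = 0.5665, ⟨s^2⟩ = 0.96277.

⟨s^2⟩ ≈ 0.9628 a₀^2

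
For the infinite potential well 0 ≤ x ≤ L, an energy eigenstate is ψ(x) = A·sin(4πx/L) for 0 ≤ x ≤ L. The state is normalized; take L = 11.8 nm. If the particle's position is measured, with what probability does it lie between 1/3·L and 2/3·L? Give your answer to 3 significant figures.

P ≈ 0.402

|ψ|² is the probability density, so P = ∫_{1/3·L}^{2/3·L} |ψ|² dx.
The normalization integral ∫|ψ|²dx over the whole domain equals L/2·A², and A² cancels in the ratio.
Let u = x/L; then A² and the length scale cancel, so P = ∫_{1/3}^{2/3} sin(4·π·u)^2 du ÷ ∫_{0}^{1} sin(4·π·u)^2 du.
An antiderivative of sin(4·π·u)^2 is u/2 - sin(4·π·u)·cos(4·π·u)/(8·π); evaluating from 1/3 to 2/3 gives √(3)/(16·π) + 1/6, while the full integral is 1/2.
This works out to P = (√(3)/8 + π/3)/π.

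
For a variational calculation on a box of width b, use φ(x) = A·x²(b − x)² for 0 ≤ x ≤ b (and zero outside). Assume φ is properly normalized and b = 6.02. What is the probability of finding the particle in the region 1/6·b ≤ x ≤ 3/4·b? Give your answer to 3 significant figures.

P = ∫_{1/6·b}^{3/4·b} |φ(x)|² dx.
The normalization integral ∫|φ|²dx over the whole domain equals b^9/630·A², and A² cancels in the ratio.
In terms of u = x/b (A² and the length scale cancel between numerator and denominator), P = [∫_{1/6}^{3/4} u^4·(1 - u)^4 du] / [∫_{0}^{1} u^4·(1 - u)^4 du].
An antiderivative of u^4·(1 - u)^4 is u^5·(70·u^4 - 315·u^3 + 540·u^2 - 420·u + 126)/630; evaluating from 1/6 to 3/4 gives ≈ 0.0014954, while the full integral is 1/630.
This works out to P = 0.9421.

P ≈ 0.942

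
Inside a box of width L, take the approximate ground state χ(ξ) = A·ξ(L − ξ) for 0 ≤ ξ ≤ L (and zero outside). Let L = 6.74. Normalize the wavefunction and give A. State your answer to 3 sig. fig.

A ≈ 0.0464

Require ∫ |χ|² dξ = 1 over the whole domain.
Expanding the polynomial and integrating term by term, with χ = A·ξ(L − ξ), the integral evaluates to A²·[L^5/30].
With L = 6.74: A² = 0.002157 and A = 0.04644.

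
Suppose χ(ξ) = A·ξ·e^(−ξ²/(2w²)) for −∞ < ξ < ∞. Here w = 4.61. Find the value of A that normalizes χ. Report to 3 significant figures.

A ≈ 0.107

Normalization requires ∫|χ|² dξ = 1, integrated from −∞ to ∞.
The integral (without the A² prefactor) comes out to √(π)·w^3/2.
So A² = (√(π)·w^3/2)^(−1).
With w = 4.61: A² = 0.01152 and A = 0.1073.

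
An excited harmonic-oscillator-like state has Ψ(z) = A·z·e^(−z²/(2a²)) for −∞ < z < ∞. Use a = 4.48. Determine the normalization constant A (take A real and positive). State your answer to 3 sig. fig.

A ≈ 0.112

Require ∫ |Ψ|² dz = 1 over the whole domain.
With ∫_{−∞}^{∞} z^(2m) e^(−αz²) dz = (2m−1)!!·√π / (2^m α^(m+1/2)), ∫|Ψ|² dz = A²·(√(π)·a^3/2).
Plugging in a = 4.48 yields A = 0.1120.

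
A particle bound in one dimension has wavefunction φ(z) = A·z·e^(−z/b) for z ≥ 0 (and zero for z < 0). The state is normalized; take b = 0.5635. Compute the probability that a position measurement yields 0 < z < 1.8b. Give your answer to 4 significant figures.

The probability is P = ∫ |φ|² dz over [0, 1.8b].
With A² fixed by ∫|φ|² = 1, i.e. A² = (b^3/4)^(−1), substitute and integrate.
In terms of u = z/b (A² and the length scale cancel between numerator and denominator), P = [∫_{0}^{1.8} u^2·e^(-2·u) du] / [∫_{0}^{∞} u^2·e^(-2·u) du].
Using ∫ u^2·e^(-2·u) du = -(2·u^2 + 2·u + 1)·e^(-2·u)/4, the numerator is 1/4 - 277·e^(-18/5)/100 and the denominator is 1/4.
This works out to P = 0.69725.

P ≈ 0.6973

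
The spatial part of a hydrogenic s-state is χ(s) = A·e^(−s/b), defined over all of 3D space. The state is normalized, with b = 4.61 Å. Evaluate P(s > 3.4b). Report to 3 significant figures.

P ≈ 0.0344

P = ∫ |χ|² 4πs² ds over s > 3.4b.
A² is fixed by ∫₀^∞ 4πs²|χ|² ds = 1, i.e. A² = (π·b^3)^(−1).
In terms of u = s/b (A², 4π and the length scale all cancel between numerator and denominator), P = [∫_{3.4}^{∞} u^2·e^(-2·u) du] / [∫_{0}^{∞} u^2·e^(-2·u) du].
With ∫ u^2·e^(-2·u) du = -(2·u^2 + 2·u + 1)·e^(-2·u)/4 + C, the region integral is 773·e^(-34/5)/100 and the full one is 1/4.
The region integral divided by the full integral gives P = 0.03444.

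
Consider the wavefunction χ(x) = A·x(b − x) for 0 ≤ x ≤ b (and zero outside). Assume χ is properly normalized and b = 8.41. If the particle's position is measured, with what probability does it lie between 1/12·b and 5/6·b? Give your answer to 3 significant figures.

P = ∫_{1/12·b}^{5/6·b} |χ(x)|² dx.
With A² fixed by ∫|χ|² = 1, i.e. A² = (b^5/30)^(−1), substitute and integrate.
In terms of u = x/b (A² and the length scale cancel between numerator and denominator), P = [∫_{1/12}^{5/6} u^2·(1 - u)^2 du] / [∫_{0}^{1} u^2·(1 - u)^2 du].
With ∫ u^2·(1 - u)^2 du = u^3·(6·u^2 - 15·u + 10)/30 + C, the region integral is ≈ 0.031981 and the full one is 1/30.
The result is P = 4421/4608.

P ≈ 0.959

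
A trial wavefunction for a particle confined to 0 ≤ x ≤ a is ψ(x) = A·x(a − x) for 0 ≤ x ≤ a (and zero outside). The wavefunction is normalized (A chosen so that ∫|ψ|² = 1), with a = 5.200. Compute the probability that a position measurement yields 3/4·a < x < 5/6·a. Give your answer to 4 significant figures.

P ≈ 0.06802

|ψ|² is the probability density, so P = ∫_{3/4·a}^{5/6·a} |ψ|² dx.
The normalization integral ∫|ψ|²dx over the whole domain equals a^5/30·A², and A² cancels in the ratio.
Substituting u = x/a, A² and the length scale cancel in the ratio: P = ∫_{3/4}^{5/6} u^2·(1 - u)^2 du / ∫_{0}^{1} u^2·(1 - u)^2 du.
Using ∫ u^2·(1 - u)^2 du = u^3·(6·u^2 - 15·u + 10)/30, the numerator is ≈ 0.00226739 and the denominator is 1/30.
This works out to P = 0.068022.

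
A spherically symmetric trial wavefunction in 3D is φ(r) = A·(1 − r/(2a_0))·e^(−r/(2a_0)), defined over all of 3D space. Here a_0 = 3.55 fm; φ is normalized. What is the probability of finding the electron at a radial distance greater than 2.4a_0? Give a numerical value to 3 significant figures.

P ≈ 0.946

Integrate the radial probability density 4πr²|φ|² over r > 2.4a_0.
A² is fixed by ∫₀^∞ 4πr²|φ|² dr = 1, i.e. A² = (8·π·a_0^3)^(−1).
In terms of u = r/a_0 (A², 4π and the length scale all cancel between numerator and denominator), P = [∫_{2.4}^{∞} u^2·(1 - u/2)^2·e^(-u) du] / [∫_{0}^{∞} u^2·(1 - u/2)^2·e^(-u) du].
An antiderivative of u^2·(1 - u/2)^2·e^(-u) is -(u^4/4 + u^2 + 2·u + 2)·e^(-u); evaluating from 2.4 to ∞ gives ≈ 1.8919, while the full integral is 2.
The region integral divided by the full integral gives P = 0.9459.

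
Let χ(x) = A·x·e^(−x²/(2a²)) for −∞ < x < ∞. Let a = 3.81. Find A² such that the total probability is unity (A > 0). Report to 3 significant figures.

A^2 ≈ 0.0204

Normalization requires ∫|χ|² dx = 1, integrated from −∞ to ∞.
Carrying out the integral gives A² · √(π)·a^3/2.
With a = 3.81: A² = 0.02040 and A = 0.1428.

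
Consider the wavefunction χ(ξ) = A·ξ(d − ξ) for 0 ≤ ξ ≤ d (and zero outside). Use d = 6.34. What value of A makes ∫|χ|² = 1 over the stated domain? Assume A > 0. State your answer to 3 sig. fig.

A ≈ 0.0541

Normalization requires ∫|χ|² dξ = 1, integrated from 0 to d.
Carrying out the integral gives A² · d^5/30.
Hence A² = 1/[d^5/30].
Substituting d = 6.34 gives A² = 0.002929, so A = 0.05412.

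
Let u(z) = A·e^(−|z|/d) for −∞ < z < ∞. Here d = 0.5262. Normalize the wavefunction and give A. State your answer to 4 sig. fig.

The normalization condition is ∫|u|² dz = 1 from −∞ to ∞.
Carrying out the integral gives A² · d.
So A² = (d)^(−1).
Plugging in d = 0.5262 yields A = 1.3786.

A ≈ 1.379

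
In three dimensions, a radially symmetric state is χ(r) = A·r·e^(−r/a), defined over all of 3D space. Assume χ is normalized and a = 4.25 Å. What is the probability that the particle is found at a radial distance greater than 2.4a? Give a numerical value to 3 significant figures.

P ≈ 0.476

P = ∫ |χ|² 4πr² dr over r > 2.4a.
Normalization gives A² = 1/(3·π·a^5).
Let u = r/a; then A², 4π and the length scale all cancel, so P = ∫_{2.4}^{∞} u^4·e^(-2·u) du ÷ ∫_{0}^{∞} u^4·e^(-2·u) du.
Using ∫ u^4·e^(-2·u) du = -(u^4/2 + u^3 + 3·u^2/2 + 3·u/2 + 3/4)·e^(-2·u), the numerator is ≈ 0.35719 and the denominator is 3/4.
This evaluates to P = 0.4763.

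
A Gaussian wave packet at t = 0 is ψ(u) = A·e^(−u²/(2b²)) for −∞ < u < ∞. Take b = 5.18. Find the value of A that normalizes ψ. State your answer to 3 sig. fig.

We need A² ∫|f|² du = 1, taking the integral from −∞ to ∞.
Differentiating ∫e^(−αu²) du = √(π/α) under α to get the higher moments, with ψ = A·e^(−u²/(2b²)), the integral evaluates to A²·[√(π)·b].
Setting this equal to 1 gives A² = 1/(√(π)·b).
Substituting b = 5.18 gives A² = 0.1089, so A = 0.3300.

A ≈ 0.330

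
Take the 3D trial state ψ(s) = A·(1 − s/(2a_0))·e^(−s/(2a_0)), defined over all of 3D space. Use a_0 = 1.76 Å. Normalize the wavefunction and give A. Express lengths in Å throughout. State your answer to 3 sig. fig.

A ≈ 0.0854 Å^(-3/2)

We need A² ∫|f|² 4πs² ds = 1, taking the integral from 0 to ∞.
The angular integral contributes 4π, leaving ∫₀^∞ s²|ψ|² ds.
The integral (without the A² prefactor) comes out to 8·π·a_0^3.
Hence A² = 1/[8·π·a_0^3].
With a_0 = 1.76: A² = 0.007298 and A = 0.08543.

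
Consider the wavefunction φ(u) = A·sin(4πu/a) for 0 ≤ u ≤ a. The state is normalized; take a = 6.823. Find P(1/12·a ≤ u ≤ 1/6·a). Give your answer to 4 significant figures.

P = ∫_{1/12·a}^{1/6·a} |φ(u)|² du.
The normalization integral ∫|φ|²du over the whole domain equals a/2·A², and A² cancels in the ratio.
Let t = u/a; then A² and the length scale cancel, so P = ∫_{1/12}^{1/6} sin(4·π·t)^2 dt ÷ ∫_{0}^{1} sin(4·π·t)^2 dt.
With ∫ sin(4·π·t)^2 dt = t/2 - sin(4·π·t)·cos(4·π·t)/(8·π) + C, the region integral is √(3)/(16·π) + 1/24 and the full one is 1/2.
Taking the ratio, P = (√(3)/8 + π/12)/π.

P ≈ 0.1522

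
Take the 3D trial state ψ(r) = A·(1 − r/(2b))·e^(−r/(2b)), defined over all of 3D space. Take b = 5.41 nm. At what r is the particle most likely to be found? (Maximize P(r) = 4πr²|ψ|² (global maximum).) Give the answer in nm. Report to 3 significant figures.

r ≈ 28.3 nm

Differentiate P(r) = 4πr²|ψ|² with respect to r and set to zero.
Solving yields r = b·(√(5) + 3).
With b = 5.41, the most probable radial distance is 28.33 nm.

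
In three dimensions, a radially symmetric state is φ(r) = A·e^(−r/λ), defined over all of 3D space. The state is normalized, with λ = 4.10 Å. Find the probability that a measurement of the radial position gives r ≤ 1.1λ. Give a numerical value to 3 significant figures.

P = ∫ |φ|² 4πr² dr over r ≤ 1.1λ.
Normalization gives A² = 1/(π·λ^3).
Substituting u = r/λ, A², 4π and the length scale all cancel in the ratio: P = ∫_{0}^{1.1} u^2·e^(-2·u) du / ∫_{0}^{∞} u^2·e^(-2·u) du.
An antiderivative of u^2·e^(-2·u) is -(2·u^2 + 2·u + 1)·e^(-2·u)/4; evaluating from 0 to 1.1 gives 1/4 - 281·e^(-11/5)/200, while the full integral is 1/4.
Taking the ratio yields P = 0.3773.

P ≈ 0.377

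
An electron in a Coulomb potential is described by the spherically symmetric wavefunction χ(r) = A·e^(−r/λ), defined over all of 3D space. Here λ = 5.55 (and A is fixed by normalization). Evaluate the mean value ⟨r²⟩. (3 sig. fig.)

⟨r^2⟩ ≈ 92.4

The expectation value is the |χ|²-weighted average of r^2: ∫ r^2|χ|² 4πr² dr.
With ∫₀^∞ r^4 e^(−αr) dr = 4!/α^5, since the A² factors cancel between numerator and denominator, ⟨r²⟩ = 3·λ^2.
Putting λ = 5.55 gives 92.41.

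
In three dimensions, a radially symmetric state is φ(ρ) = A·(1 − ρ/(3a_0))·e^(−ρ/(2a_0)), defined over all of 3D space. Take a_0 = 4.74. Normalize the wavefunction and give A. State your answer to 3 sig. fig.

Normalization requires ∫|φ|² 4πρ² dρ = 1, integrated from 0 to ∞.
∫|φ|² 4πρ² dρ = A²·(8·π·a_0^3/3).
Substituting a_0 = 4.74 gives A² = 0.001121, so A = 0.03348.

A ≈ 0.0335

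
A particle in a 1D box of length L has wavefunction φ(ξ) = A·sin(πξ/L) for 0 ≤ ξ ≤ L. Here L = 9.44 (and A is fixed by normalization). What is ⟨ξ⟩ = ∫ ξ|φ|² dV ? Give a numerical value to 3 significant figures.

⟨ξ⟩ = ∫ ξ |φ|² dξ over the full domain.
Using sin²θ = (1 − cos 2θ)/2, evaluating both integrals, ⟨ξ⟩ = L/2.
With L = 9.44, ⟨ξ⟩ = 4.720.

⟨ξ⟩ ≈ 4.72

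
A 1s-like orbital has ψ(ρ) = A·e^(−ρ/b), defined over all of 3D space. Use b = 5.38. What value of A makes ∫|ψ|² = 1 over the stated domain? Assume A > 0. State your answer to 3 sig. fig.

We need A² ∫|f|² 4πρ² dρ = 1, taking the integral from 0 to ∞.
(Spherical symmetry: dV = 4πρ² dρ.)
∫|ψ|² 4πρ² dρ = A²·(π·b^3).
Hence A² = 1/[π·b^3].
Substituting b = 5.38 gives A² = 0.002044, so A = 0.04521.

A ≈ 0.0452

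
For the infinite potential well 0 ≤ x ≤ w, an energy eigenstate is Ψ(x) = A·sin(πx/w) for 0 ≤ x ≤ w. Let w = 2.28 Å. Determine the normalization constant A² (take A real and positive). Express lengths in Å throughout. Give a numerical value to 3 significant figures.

A^2 ≈ 0.877 Å^(-1)

Normalization requires ∫|Ψ|² dx = 1, integrated from 0 to w.
Carrying out the integral gives A² · w/2.
Hence A² = 1/[w/2].
Plugging in w = 2.28 yields A = 0.9366.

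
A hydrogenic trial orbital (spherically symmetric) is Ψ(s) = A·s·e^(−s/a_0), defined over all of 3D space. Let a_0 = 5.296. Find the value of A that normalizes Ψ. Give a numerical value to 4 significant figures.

We need A² ∫|f|² 4πs² ds = 1, taking the integral from 0 to ∞.
(Spherical symmetry: dV = 4πs² ds.)
With ∫₀^∞ s^4 e^(−αs) ds = 4!/α^5, carrying out the integral gives A² · 3·π·a_0^5.
Substituting a_0 = 5.296 gives A² = 0.000025468, so A = 0.0050465.

A ≈ 0.005047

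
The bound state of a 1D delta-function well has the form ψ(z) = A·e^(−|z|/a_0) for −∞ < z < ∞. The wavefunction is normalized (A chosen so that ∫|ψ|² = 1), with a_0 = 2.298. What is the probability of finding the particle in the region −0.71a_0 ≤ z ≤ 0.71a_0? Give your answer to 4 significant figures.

P ≈ 0.7583

P = ∫_{−0.71a_0}^{0.71a_0} |ψ(z)|² dz.
The normalization integral ∫|ψ|²dz over the whole domain equals a_0·A², and A² cancels in the ratio.
Both integrals are even about z = 0, so only the z ≥ 0 halves are needed (the factors of 2 cancel). In terms of u = z/a_0 (A² and the length scale cancel between numerator and denominator), P = [∫_{0}^{0.71} e^(-2·u) du] / [∫_{0}^{∞} e^(-2·u) du].
An antiderivative of e^(-2·u) is -e^(-2·u)/2; evaluating from 0 to 0.71 gives 1/2 - e^(-71/50)/2, while the full integral is 1/2.
The result is P = 0.75829.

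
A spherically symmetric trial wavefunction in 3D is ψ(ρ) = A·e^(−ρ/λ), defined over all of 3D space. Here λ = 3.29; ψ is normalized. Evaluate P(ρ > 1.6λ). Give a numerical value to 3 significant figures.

P ≈ 0.380

Integrate the radial probability density 4πρ²|ψ|² over ρ > 1.6λ.
Normalization gives A² = 1/(π·λ^3).
Let u = ρ/λ; then A², 4π and the length scale all cancel, so P = ∫_{1.6}^{∞} u^2·e^(-2·u) du ÷ ∫_{0}^{∞} u^2·e^(-2·u) du.
Using ∫ u^2·e^(-2·u) du = -(2·u^2 + 2·u + 1)·e^(-2·u)/4, the numerator is 233·e^(-16/5)/100 and the denominator is 1/4.
The region integral divided by the full integral gives P = 0.3799.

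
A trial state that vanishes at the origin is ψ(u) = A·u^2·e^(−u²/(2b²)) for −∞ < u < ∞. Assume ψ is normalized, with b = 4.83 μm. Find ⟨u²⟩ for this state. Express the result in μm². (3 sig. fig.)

⟨u^2⟩ ≈ 58.3 μm^2

By definition ⟨u²⟩ = ∫ u^2 |ψ(u)|² du.
Evaluating both integrals, ⟨u²⟩ = 5·b^2/2.
Putting b = 4.83 gives 58.32.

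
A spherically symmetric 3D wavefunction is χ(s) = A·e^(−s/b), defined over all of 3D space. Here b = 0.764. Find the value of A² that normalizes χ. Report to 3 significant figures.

A^2 ≈ 0.714

The normalization condition is ∫|χ|² 4πs² ds = 1 from 0 to ∞.
In 3D with spherical symmetry the volume element is 4πs² ds.
With ∫₀^∞ s^2 e^(−αs) ds = 2!/α^3, the integral (without the A² prefactor) comes out to π·b^3.
Hence A² = 1/[π·b^3].
Substituting b = 0.764 gives A² = 0.7138, so A = 0.8449.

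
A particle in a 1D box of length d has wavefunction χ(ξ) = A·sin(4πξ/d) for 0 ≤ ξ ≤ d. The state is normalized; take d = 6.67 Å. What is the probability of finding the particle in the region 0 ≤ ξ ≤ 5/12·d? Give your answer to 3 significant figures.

P ≈ 0.451

P = ∫_{0}^{5/12·d} |χ(ξ)|² dξ.
The normalization integral ∫|χ|²dξ over the whole domain equals d/2·A², and A² cancels in the ratio.
Substituting u = ξ/d, A² and the length scale cancel in the ratio: P = ∫_{0}^{5/12} sin(4·π·u)^2 du / ∫_{0}^{1} sin(4·π·u)^2 du.
With ∫ sin(4·π·u)^2 du = u/2 - sin(4·π·u)·cos(4·π·u)/(8·π) + C, the region integral is √(3)/(32·π) + 5/24 and the full one is 1/2.
Evaluating gives P = √(3)/(16·π) + 5/12.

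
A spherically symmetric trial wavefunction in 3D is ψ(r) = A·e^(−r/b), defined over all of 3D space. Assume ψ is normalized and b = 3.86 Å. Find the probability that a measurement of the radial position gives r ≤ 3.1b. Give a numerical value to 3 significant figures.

P = ∫ |ψ|² 4πr² dr over r ≤ 3.1b.
A² is fixed by ∫₀^∞ 4πr²|ψ|² dr = 1, i.e. A² = (π·b^3)^(−1).
Let u = r/b; then A², 4π and the length scale all cancel, so P = ∫_{0}^{3.1} u^2·e^(-2·u) du ÷ ∫_{0}^{∞} u^2·e^(-2·u) du.
Using ∫ u^2·e^(-2·u) du = -(2·u^2 + 2·u + 1)·e^(-2·u)/4, the numerator is 1/4 - 1321·e^(-31/5)/200 and the denominator is 1/4.
The region integral divided by the full integral gives P = 0.9464.

P ≈ 0.946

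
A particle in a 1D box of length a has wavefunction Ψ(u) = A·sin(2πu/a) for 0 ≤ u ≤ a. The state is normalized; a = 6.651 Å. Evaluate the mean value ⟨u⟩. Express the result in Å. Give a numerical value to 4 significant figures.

⟨u⟩ ≈ 3.326 Å

⟨u⟩ = ∫ u |Ψ|² du over the full domain.
The ratio of the moment integral to the normalization integral gives ⟨u⟩ = a/2.
Putting a = 6.651 gives 3.3255.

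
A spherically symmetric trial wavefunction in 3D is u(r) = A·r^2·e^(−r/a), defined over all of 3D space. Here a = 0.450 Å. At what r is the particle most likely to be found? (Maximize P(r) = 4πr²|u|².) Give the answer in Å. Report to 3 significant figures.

Set d/dr [P(r) = 4πr²|u|²] = 0 and solve for r > 0.
Solving yields r = 3·a.
With a = 0.450, the most probable radial distance is 1.350 Å.

r ≈ 1.35 Å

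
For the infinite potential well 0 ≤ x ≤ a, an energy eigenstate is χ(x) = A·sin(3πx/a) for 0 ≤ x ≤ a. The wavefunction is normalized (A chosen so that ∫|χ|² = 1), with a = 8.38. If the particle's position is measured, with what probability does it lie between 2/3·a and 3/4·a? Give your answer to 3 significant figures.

P ≈ 0.0303

The probability is P = ∫ |χ|² dx over [2/3·a, 3/4·a].
The normalization integral ∫|χ|²dx over the whole domain equals a/2·A², and A² cancels in the ratio.
In terms of u = x/a (A² and the length scale cancel between numerator and denominator), P = [∫_{2/3}^{3/4} sin(3·π·u)^2 du] / [∫_{0}^{1} sin(3·π·u)^2 du].
An antiderivative of sin(3·π·u)^2 is u/2 - sin(6·π·u)/(12·π); evaluating from 2/3 to 3/4 gives 1/24 - 1/(12·π), while the full integral is 1/2.
Evaluating gives P = (-2 + π)/(12·π).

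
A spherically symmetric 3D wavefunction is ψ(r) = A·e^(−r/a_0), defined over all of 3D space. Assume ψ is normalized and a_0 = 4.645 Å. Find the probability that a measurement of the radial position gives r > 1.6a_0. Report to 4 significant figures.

Integrate the radial probability density 4πr²|ψ|² over r > 1.6a_0.
Normalization gives A² = 1/(π·a_0^3).
In terms of u = r/a_0 (A², 4π and the length scale all cancel between numerator and denominator), P = [∫_{1.6}^{∞} u^2·e^(-2·u) du] / [∫_{0}^{∞} u^2·e^(-2·u) du].
An antiderivative of u^2·e^(-2·u) is -(2·u^2 + 2·u + 1)·e^(-2·u)/4; evaluating from 1.6 to ∞ gives 233·e^(-16/5)/100, while the full integral is 1/4.
This evaluates to P = 0.37990.

P ≈ 0.3799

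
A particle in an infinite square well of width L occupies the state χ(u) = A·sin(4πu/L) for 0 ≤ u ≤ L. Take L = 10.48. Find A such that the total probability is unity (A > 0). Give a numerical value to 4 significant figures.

Normalization requires ∫|χ|² du = 1, integrated from 0 to L.
Carrying out the integral gives A² · L/2.
Hence A² = 1/[L/2].
Substituting L = 10.48 gives A² = 0.19084, so A = 0.43685.

A ≈ 0.4369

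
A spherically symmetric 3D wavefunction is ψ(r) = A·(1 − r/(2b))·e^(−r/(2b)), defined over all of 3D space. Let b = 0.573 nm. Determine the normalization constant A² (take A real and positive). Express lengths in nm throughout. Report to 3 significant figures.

A^2 ≈ 0.211 nm^(-3)

Require ∫ |ψ|² 4πr² dr = 1 over the whole domain.
In 3D with spherical symmetry the volume element is 4πr² dr.
The integral (without the A² prefactor) comes out to 8·π·b^3.
So A² = (8·π·b^3)^(−1).
Substituting b = 0.573 gives A² = 0.2115, so A = 0.4599.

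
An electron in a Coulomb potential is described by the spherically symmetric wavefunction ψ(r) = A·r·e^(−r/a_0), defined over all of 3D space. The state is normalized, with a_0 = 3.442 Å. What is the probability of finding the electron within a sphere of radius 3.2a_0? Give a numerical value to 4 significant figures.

P ≈ 0.7649

Integrate the radial probability density 4πr²|ψ|² over r ≤ 3.2a_0.
Normalization gives A² = 1/(3·π·a_0^5).
In terms of u = r/a_0 (A², 4π and the length scale all cancel between numerator and denominator), P = [∫_{0}^{3.2} u^4·e^(-2·u) du] / [∫_{0}^{∞} u^4·e^(-2·u) du].
An antiderivative of u^4·e^(-2·u) is -(u^4/2 + u^3 + 3·u^2/2 + 3·u/2 + 3/4)·e^(-2·u); evaluating from 0 to 3.2 gives ≈ 0.573697, while the full integral is 3/4.
This evaluates to P = 0.76493.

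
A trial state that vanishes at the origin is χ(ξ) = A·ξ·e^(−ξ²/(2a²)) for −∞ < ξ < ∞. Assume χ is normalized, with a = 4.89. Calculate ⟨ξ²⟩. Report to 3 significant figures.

⟨ξ^2⟩ ≈ 35.9

By definition ⟨ξ²⟩ = ∫ ξ^2 |χ(ξ)|² dξ.
Evaluating both integrals, ⟨ξ²⟩ = 3·a^2/2.
With a = 4.89, ⟨ξ^2⟩ = 35.87.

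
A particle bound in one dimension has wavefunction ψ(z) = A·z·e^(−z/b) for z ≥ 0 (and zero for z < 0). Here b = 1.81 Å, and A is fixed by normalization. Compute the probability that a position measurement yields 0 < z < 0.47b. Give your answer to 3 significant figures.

P ≈ 0.0696

The probability is P = ∫ |ψ|² dz over [0, 0.47b].
Since A² = 1/(b^3/4), this is the region integral divided by the full normalization integral.
Substituting u = z/b, A² and the length scale cancel in the ratio: P = ∫_{0}^{0.47} u^2·e^(-2·u) du / ∫_{0}^{∞} u^2·e^(-2·u) du.
An antiderivative of u^2·e^(-2·u) is -(2·u^2 + 2·u + 1)·e^(-2·u)/4; evaluating from 0 to 0.47 gives ≈ 0.017401, while the full integral is 1/4.
Evaluating gives P = 0.06960.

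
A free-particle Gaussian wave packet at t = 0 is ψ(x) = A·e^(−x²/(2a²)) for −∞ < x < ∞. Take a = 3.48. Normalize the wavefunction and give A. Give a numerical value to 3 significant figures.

A ≈ 0.403

Normalization requires ∫|ψ|² dx = 1, integrated from −∞ to ∞.
With ∫_{−∞}^{∞} x^(2m) e^(−αx²) dx = (2m−1)!!·√π / (2^m α^(m+1/2)), the integral (without the A² prefactor) comes out to √(π)·a.
Hence A² = 1/[√(π)·a].
Plugging in a = 3.48 yields A = 0.4026.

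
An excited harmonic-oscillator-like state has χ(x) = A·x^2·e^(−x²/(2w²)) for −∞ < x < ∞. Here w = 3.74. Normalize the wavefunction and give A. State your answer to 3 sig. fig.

A ≈ 0.0321

Require ∫ |χ|² dx = 1 over the whole domain.
With ∫_{−∞}^{∞} x^(2m) e^(−αx²) dx = (2m−1)!!·√π / (2^m α^(m+1/2)), the integral (without the A² prefactor) comes out to 3·√(π)·w^5/4.
Setting this equal to 1 gives A² = 1/(3·√(π)·w^5/4).
Substituting w = 3.74 gives A² = 0.001028, so A = 0.03206.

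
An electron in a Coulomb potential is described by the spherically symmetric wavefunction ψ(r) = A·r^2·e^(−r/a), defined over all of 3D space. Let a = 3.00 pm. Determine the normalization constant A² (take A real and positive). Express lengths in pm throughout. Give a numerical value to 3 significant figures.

A^2 ≈ 0.00000647 pm^(-7)

Require ∫ |ψ|² 4πr² dr = 1 over the whole domain.
Recall ∫₀^∞ r^m e^(−r/β) dr = m!·β^(m+1), ∫|ψ|² 4πr² dr = A²·(45·π·a^7/2).
So A² = (45·π·a^7/2)^(−1).
Plugging in a = 3.00 yields A = 0.002543.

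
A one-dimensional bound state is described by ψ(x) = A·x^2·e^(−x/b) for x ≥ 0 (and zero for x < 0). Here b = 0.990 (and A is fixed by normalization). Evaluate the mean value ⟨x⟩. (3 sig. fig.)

⟨x⟩ ≈ 2.48

By definition ⟨x⟩ = ∫ x |ψ(x)|² dx.
The ratio of the moment integral to the normalization integral gives ⟨x⟩ = 5·b/2.
With b = 0.990, ⟨x⟩ = 2.475.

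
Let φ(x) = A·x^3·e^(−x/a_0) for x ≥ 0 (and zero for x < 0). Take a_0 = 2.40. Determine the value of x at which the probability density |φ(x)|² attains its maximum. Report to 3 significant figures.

The maximum of |φ(x)|² occurs where its derivative vanishes.
This gives x = 3·a_0.
With a_0 = 2.40, the most probable position is 7.200.

x ≈ 7.20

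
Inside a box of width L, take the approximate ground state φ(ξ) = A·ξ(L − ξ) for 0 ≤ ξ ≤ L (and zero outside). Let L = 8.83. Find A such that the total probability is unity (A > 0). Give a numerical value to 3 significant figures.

We need A² ∫|f|² dξ = 1, taking the integral from 0 to L.
Carrying out the integral gives A² · L^5/30.
So A² = (L^5/30)^(−1).
Substituting L = 8.83 gives A² = 0.0005589, so A = 0.02364.

A ≈ 0.0236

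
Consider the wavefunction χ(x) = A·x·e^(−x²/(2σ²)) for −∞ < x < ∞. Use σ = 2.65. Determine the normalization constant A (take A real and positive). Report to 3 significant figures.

We need A² ∫|f|² dx = 1, taking the integral from −∞ to ∞.
With χ = A·x·e^(−x²/(2σ²)), the integral evaluates to A²·[√(π)·σ^3/2].
With σ = 2.65: A² = 0.06063 and A = 0.2462.

A ≈ 0.246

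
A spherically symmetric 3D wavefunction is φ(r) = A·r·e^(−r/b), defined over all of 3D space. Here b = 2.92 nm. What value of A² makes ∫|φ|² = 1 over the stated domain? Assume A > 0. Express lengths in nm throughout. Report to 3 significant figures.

A^2 ≈ 0.000500 nm^(-5)

Normalization requires ∫|φ|² 4πr² dr = 1, integrated from 0 to ∞.
In 3D with spherical symmetry the volume element is 4πr² dr.
With ∫₀^∞ r^4 e^(−αr) dr = 4!/α^5, with φ = A·r·e^(−r/b), the integral evaluates to A²·[3·π·b^5].
With b = 2.92: A² = 0.0004998 and A = 0.02236.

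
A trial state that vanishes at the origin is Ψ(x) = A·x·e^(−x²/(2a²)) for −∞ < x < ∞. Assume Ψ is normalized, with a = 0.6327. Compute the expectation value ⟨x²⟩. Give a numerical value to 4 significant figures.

⟨x^2⟩ ≈ 0.6005

By definition ⟨x²⟩ = ∫ x^2 |Ψ(x)|² dx.
With ∫_{−∞}^{∞} x^(2m) e^(−αx²) dx = (2m−1)!!·√π / (2^m α^(m+1/2)), evaluating both integrals, ⟨x²⟩ = 3·a^2/2.
Putting a = 0.6327 gives 0.60046.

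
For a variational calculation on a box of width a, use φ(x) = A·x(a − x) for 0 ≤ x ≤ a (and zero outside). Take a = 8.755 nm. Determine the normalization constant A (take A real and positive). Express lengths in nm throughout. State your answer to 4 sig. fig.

Require ∫ |φ|² dx = 1 over the whole domain.
Expanding the polynomial and integrating term by term, ∫|φ|² dx = A²·(a^5/30).
Setting this equal to 1 gives A² = 1/(a^5/30).
With a = 8.755: A² = 0.00058323 and A = 0.024150.

A ≈ 0.02415 nm^(-5/2)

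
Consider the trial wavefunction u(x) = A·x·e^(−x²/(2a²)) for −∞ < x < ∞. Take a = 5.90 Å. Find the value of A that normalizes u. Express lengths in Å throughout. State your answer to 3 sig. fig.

A ≈ 0.0741 Å^(-3/2)

Normalization requires ∫|u|² dx = 1, integrated from −∞ to ∞.
Using the Gaussian integral ∫_{−∞}^{∞} e^(−αx²) dx = √(π/α), the integral (without the A² prefactor) comes out to √(π)·a^3/2.
Setting this equal to 1 gives A² = 1/(√(π)·a^3/2).
Plugging in a = 5.90 yields A = 0.07412.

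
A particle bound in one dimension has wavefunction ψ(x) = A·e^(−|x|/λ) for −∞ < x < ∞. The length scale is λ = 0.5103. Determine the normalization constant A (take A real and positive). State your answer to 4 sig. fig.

We need A² ∫|f|² dx = 1, taking the integral from −∞ to ∞.
Carrying out the integral gives A² · λ.
So A² = (λ)^(−1).
Plugging in λ = 0.5103 yields A = 1.3999.

A ≈ 1.400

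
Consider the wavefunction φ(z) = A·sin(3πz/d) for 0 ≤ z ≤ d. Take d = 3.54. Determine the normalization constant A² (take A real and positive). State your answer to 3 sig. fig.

A^2 ≈ 0.565

The normalization condition is ∫|φ|² dz = 1 from 0 to d.
Using sin²θ = (1 − cos 2θ)/2, carrying out the integral gives A² · d/2.
Hence A² = 1/[d/2].
With d = 3.54: A² = 0.5650 and A = 0.7516.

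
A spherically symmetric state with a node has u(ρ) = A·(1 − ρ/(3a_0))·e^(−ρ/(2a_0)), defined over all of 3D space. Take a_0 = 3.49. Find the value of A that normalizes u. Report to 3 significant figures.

A ≈ 0.0530

Require ∫ |u|² 4πρ² dρ = 1 over the whole domain.
Recall ∫₀^∞ ρ^m e^(−ρ/β) dρ = m!·β^(m+1), carrying out the integral gives A² · 8·π·a_0^3/3.
Setting this equal to 1 gives A² = 1/(8·π·a_0^3/3).
Substituting a_0 = 3.49 gives A² = 0.002808, so A = 0.05299.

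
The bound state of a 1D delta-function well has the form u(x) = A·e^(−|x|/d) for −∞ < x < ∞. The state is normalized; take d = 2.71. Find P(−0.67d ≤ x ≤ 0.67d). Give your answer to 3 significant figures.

P ≈ 0.738

P = ∫_{−0.67d}^{0.67d} |u(x)|² dx.
Since A² = 1/(d), this is the region integral divided by the full normalization integral.
Both integrals are even about x = 0, so only the x ≥ 0 halves are needed (the factors of 2 cancel). In terms of t = x/d (A² and the length scale cancel between numerator and denominator), P = [∫_{0}^{0.67} e^(-2·t) dt] / [∫_{0}^{∞} e^(-2·t) dt].
With ∫ e^(-2·t) dt = -e^(-2·t)/2 + C, the region integral is 1/2 - e^(-67/50)/2 and the full one is 1/2.
The result is P = 0.7382.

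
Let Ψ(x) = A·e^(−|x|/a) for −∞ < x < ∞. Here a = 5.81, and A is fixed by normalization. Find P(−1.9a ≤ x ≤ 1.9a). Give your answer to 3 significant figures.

P ≈ 0.978

P = ∫_{−1.9a}^{1.9a} |Ψ(x)|² dx.
Since A² = 1/(a), this is the region integral divided by the full normalization integral.
Both integrals are even about x = 0, so only the x ≥ 0 halves are needed (the factors of 2 cancel). Let u = x/a; then A² and the length scale cancel, so P = ∫_{0}^{1.9} e^(-2·u) du ÷ ∫_{0}^{∞} e^(-2·u) du.
An antiderivative of e^(-2·u) is -e^(-2·u)/2; evaluating from 0 to 1.9 gives 1/2 - e^(-19/5)/2, while the full integral is 1/2.
Evaluating gives P = 0.9776.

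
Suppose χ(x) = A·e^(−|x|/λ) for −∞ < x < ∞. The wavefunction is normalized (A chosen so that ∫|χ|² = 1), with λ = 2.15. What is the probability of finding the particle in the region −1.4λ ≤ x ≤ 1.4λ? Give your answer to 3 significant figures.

P ≈ 0.939

|χ|² is the probability density, so P = ∫_{−1.4λ}^{1.4λ} |χ|² dx.
Since A² = 1/(λ), this is the region integral divided by the full normalization integral.
By symmetry take twice the x ≥ 0 contribution in numerator and denominator; the 2's cancel. Substituting u = x/λ, A² and the length scale cancel in the ratio: P = ∫_{0}^{1.4} e^(-2·u) du / ∫_{0}^{∞} e^(-2·u) du.
An antiderivative of e^(-2·u) is -e^(-2·u)/2; evaluating from 0 to 1.4 gives 1/2 - e^(-14/5)/2, while the full integral is 1/2.
Taking the ratio, P = 0.9392.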